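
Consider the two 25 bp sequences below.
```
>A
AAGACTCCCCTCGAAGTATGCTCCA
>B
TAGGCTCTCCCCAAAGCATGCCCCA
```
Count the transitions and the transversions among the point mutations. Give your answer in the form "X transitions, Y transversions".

Mismatches (1-based):
position 1: A→T (purine→pyrimidine, transversion)
position 4: A→G (purine→purine, transition)
position 8: C→T (pyrimidine→pyrimidine, transition)
position 11: T→C (pyrimidine→pyrimidine, transition)
position 13: G→A (purine→purine, transition)
position 17: T→C (pyrimidine→pyrimidine, transition)
position 22: T→C (pyrimidine→pyrimidine, transition)

6 transitions, 1 transversion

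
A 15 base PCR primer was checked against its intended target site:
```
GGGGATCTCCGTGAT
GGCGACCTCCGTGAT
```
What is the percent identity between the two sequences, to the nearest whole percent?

87%

Mismatches at positions 3, 6 (1-based): 2 of 15.
Identical positions: 13/15 = 86.67% → 87%.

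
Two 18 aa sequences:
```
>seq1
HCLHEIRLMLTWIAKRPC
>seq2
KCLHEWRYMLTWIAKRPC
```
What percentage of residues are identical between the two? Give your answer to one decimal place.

Mismatches at positions 1, 6, 8 (1-based): 3 of 18.
Identical positions: 15/18 = 83.33% → 83.3%.

83.3%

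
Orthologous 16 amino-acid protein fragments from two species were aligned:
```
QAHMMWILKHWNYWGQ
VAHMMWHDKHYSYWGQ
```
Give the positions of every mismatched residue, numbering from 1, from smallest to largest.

1, 7, 8, 11, 12

Differences at position 1 (Q→V), position 7 (I→H), position 8 (L→D), position 11 (W→Y), position 12 (N→S).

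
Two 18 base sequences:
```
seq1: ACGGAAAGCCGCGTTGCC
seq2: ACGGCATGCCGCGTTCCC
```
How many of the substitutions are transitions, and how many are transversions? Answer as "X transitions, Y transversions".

Mismatches (1-based):
base 5: A→C (purine→pyrimidine, transversion)
base 7: A→T (purine→pyrimidine, transversion)
base 16: G→C (purine→pyrimidine, transversion)

0 transitions, 3 transversions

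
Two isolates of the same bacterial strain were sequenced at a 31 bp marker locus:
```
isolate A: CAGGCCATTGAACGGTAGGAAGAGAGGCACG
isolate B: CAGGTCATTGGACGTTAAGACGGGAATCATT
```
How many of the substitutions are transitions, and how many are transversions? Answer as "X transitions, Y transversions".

Transitions (purine↔purine or pyrimidine↔pyrimidine): 5 C→T, 11 A→G, 18 G→A, 23 A→G, 26 G→A, 30 C→T.
Transversions (purine↔pyrimidine): 15 G→T, 21 A→C, 27 G→T, 31 G→T.

6 transitions, 4 transversions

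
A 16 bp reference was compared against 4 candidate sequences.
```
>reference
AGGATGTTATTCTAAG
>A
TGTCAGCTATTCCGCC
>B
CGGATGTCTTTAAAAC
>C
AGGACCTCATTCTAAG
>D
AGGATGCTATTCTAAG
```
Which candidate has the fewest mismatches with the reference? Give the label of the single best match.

Hamming distances to reference — A: 9; B: 6; C: 3; D: 1.
Smallest is D with 1 mismatch.

D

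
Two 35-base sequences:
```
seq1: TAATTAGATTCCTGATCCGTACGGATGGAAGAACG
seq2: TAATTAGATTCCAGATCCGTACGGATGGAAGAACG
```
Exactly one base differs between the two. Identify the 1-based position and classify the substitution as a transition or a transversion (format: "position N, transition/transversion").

position 13, transversion

The sequences differ only at position 13: T→A (pyrimidine→purine), a transversion.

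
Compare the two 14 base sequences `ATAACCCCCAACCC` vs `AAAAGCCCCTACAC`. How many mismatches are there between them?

Mismatches (1-based): base 2: T→A; base 5: C→G; base 10: A→T; base 13: C→A.

4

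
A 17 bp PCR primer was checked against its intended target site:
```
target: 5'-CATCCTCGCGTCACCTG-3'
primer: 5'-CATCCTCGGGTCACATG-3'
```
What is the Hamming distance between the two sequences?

The sequences differ at bases 9, 15 (1-based) — 2 in total.

2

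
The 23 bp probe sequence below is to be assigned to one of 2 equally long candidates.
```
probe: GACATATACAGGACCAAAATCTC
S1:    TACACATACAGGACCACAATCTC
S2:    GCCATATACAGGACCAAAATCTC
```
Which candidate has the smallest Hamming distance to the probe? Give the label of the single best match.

S2

Hamming distances to probe — S1: 3; S2: 1.
Smallest is S2 with 1 mismatch.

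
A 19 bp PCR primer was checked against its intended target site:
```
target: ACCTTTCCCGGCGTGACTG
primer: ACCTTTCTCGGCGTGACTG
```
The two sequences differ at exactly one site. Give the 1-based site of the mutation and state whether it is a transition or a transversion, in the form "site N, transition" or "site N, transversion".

Site 8 changes C→T. C is a pyrimidine and T is a pyrimidine, so this is a transition.

site 8, transition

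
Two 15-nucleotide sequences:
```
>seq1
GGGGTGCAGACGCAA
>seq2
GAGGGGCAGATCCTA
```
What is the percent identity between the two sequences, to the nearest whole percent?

67%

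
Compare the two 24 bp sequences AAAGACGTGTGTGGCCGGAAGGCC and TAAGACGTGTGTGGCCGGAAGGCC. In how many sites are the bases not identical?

The sequences differ at sites 1 (1-based) — 1 in total.

1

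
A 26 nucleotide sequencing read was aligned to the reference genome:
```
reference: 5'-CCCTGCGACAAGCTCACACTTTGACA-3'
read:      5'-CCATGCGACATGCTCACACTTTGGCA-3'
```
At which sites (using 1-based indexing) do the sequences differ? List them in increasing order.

3, 11, 24

Scanning 1-based: 3: C/A; 11: A/T; 24: A/G.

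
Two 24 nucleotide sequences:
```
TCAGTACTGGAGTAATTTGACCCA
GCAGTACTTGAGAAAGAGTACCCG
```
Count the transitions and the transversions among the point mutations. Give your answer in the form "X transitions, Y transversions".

1 transition, 7 transversions

Mismatches (1-based):
base 1: T→G (pyrimidine→purine, transversion)
base 9: G→T (purine→pyrimidine, transversion)
base 13: T→A (pyrimidine→purine, transversion)
base 16: T→G (pyrimidine→purine, transversion)
base 17: T→A (pyrimidine→purine, transversion)
base 18: T→G (pyrimidine→purine, transversion)
base 19: G→T (purine→pyrimidine, transversion)
base 24: A→G (purine→purine, transition)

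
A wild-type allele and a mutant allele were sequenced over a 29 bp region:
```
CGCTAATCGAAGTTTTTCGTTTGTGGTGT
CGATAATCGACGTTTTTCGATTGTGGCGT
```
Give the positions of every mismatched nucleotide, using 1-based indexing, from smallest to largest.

Scanning 1-based: 3: C/A; 11: A/C; 20: T/A; 27: T/C.

3, 11, 20, 27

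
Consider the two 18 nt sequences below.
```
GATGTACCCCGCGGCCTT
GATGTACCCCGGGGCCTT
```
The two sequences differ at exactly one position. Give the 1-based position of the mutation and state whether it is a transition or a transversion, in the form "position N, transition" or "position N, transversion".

position 12, transversion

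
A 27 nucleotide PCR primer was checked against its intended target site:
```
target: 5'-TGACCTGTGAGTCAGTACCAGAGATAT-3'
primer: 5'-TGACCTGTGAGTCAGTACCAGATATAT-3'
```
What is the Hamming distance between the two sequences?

Mismatches (1-based): base 23: G→T.

1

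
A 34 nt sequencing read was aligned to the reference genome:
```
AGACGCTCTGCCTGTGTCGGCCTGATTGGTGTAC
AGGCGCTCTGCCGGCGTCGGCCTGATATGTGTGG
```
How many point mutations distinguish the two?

Comparing position by position, 7 positions differ: 3 (A/G), 13 (T/G), 15 (T/C), 27 (T/A), 28 (G/T), 33 (A/G), 34 (C/G).

7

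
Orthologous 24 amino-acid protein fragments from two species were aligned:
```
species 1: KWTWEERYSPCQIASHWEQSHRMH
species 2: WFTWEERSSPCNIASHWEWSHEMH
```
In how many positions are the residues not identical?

6

Mismatches (1-based): position 1: K→W; position 2: W→F; position 8: Y→S; position 12: Q→N; position 19: Q→W; position 22: R→E.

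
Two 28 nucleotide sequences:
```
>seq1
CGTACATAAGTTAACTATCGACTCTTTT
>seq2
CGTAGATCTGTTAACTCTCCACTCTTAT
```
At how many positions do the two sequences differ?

6

Comparing position by position, 6 positions differ: 5 (C/G), 8 (A/C), 9 (A/T), 17 (A/C), 20 (G/C), 27 (T/A).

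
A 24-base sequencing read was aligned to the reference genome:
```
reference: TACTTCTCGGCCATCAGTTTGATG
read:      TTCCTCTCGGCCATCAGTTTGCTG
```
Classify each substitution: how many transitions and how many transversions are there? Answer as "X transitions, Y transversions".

1 transition, 2 transversions

Transitions (purine↔purine or pyrimidine↔pyrimidine): 4 T→C.
Transversions (purine↔pyrimidine): 2 A→T, 22 A→C.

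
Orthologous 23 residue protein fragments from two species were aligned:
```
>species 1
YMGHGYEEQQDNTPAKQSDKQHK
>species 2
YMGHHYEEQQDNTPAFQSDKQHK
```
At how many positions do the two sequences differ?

2

Mismatches (1-based): position 5: G→H; position 16: K→F.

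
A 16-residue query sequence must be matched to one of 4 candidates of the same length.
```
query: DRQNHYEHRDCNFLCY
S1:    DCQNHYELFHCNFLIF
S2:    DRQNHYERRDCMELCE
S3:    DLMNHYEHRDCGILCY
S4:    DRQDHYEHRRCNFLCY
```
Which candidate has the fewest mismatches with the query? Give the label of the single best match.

S4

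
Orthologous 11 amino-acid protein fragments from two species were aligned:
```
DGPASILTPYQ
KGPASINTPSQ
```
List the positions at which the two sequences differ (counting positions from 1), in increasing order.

Scanning 1-based: 1: D/K; 7: L/N; 10: Y/S.

1, 7, 10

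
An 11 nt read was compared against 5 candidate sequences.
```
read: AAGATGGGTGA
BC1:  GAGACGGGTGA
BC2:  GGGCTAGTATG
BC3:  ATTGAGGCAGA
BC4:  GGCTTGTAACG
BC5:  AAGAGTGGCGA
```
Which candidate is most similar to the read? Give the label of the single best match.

BC1

BC1 differs at 2 sites; BC2 differs at 8 sites; BC3 differs at 6 sites; BC4 differs at 9 sites; BC5 differs at 3 sites. The closest is BC1.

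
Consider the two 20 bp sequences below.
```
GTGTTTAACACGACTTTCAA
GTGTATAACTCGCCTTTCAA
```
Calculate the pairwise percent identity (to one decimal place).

Mismatches at positions 5, 10, 13 (1-based): 3 of 20.
Identical positions: 17/20 = 85% → 85.0%.

85.0%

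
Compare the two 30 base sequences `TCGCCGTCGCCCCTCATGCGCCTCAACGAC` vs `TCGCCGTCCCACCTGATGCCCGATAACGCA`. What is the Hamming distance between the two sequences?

Comparing position by position, 9 positions differ: 9 (G/C), 11 (C/A), 15 (C/G), 20 (G/C), 22 (C/G), 23 (T/A), 24 (C/T), 29 (A/C), 30 (C/A).

9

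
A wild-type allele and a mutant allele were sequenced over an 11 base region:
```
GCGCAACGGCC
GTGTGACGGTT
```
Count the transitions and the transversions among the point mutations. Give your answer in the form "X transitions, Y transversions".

Mismatches (1-based):
base 2: C→T (pyrimidine→pyrimidine, transition)
base 4: C→T (pyrimidine→pyrimidine, transition)
base 5: A→G (purine→purine, transition)
base 10: C→T (pyrimidine→pyrimidine, transition)
base 11: C→T (pyrimidine→pyrimidine, transition)

5 transitions, 0 transversions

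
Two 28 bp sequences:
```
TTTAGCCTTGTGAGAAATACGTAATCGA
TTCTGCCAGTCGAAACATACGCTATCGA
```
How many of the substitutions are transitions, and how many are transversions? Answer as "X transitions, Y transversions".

4 transitions, 6 transversions

Mismatches (1-based):
base 3: T→C (pyrimidine→pyrimidine, transition)
base 4: A→T (purine→pyrimidine, transversion)
base 8: T→A (pyrimidine→purine, transversion)
base 9: T→G (pyrimidine→purine, transversion)
base 10: G→T (purine→pyrimidine, transversion)
base 11: T→C (pyrimidine→pyrimidine, transition)
base 14: G→A (purine→purine, transition)
base 16: A→C (purine→pyrimidine, transversion)
base 22: T→C (pyrimidine→pyrimidine, transition)
base 23: A→T (purine→pyrimidine, transversion)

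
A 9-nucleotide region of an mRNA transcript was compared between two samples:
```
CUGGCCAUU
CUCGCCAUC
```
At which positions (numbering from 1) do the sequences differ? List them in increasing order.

Scanning 1-based: 3: G/C; 9: U/C.

3, 9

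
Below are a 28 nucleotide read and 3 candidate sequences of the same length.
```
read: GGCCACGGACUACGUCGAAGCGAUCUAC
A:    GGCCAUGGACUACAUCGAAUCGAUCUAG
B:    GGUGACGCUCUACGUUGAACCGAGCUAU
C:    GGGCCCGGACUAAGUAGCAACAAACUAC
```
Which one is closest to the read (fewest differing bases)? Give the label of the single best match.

A differs at 4 bases; B differs at 8 bases; C differs at 8 bases. The closest is A.

A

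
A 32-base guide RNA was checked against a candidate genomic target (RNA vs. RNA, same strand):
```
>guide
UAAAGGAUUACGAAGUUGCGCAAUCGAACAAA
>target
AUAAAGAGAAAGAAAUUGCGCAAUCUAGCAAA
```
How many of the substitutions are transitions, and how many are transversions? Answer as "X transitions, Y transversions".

3 transitions, 6 transversions

Transitions (purine↔purine or pyrimidine↔pyrimidine): 5 G→A, 15 G→A, 28 A→G.
Transversions (purine↔pyrimidine): 1 U→A, 2 A→U, 8 U→G, 9 U→A, 11 C→A, 26 G→U.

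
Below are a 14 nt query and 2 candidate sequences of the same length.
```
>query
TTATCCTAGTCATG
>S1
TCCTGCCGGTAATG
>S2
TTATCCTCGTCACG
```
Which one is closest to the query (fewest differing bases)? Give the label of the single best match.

Hamming distances to query — S1: 6; S2: 2.
Smallest is S2 with 2 mismatches.

S2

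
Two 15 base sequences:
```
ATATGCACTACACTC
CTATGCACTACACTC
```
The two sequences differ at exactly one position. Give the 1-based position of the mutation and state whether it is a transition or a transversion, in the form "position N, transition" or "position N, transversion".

The sequences differ only at position 1: A→C (purine→pyrimidine), a transversion.

position 1, transversion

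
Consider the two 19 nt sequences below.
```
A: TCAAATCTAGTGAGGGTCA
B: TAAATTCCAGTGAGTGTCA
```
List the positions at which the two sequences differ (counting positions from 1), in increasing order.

2, 5, 8, 15

Scanning 1-based: 2: C/A; 5: A/T; 8: T/C; 15: G/T.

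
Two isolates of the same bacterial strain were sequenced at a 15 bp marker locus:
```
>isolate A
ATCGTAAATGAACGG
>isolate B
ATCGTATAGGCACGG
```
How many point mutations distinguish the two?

The sequences differ at bases 7, 9, 11 (1-based) — 3 in total.

3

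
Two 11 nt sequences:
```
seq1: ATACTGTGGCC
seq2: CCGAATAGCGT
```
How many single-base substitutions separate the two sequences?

The sequences differ at bases 1, 2, 3, 4, 5, 6, 7, 9, 10, 11 (1-based) — 10 in total.

10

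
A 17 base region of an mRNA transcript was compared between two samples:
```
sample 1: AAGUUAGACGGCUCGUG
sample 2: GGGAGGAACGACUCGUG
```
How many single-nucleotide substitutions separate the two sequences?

7

Mismatches (1-based): base 1: A→G; base 2: A→G; base 4: U→A; base 5: U→G; base 6: A→G; base 7: G→A; base 11: G→A.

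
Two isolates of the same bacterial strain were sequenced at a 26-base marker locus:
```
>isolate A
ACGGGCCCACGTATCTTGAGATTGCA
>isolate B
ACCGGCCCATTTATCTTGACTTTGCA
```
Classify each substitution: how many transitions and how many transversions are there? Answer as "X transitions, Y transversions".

1 transition, 4 transversions

Mismatches (1-based):
site 3: G→C (purine→pyrimidine, transversion)
site 10: C→T (pyrimidine→pyrimidine, transition)
site 11: G→T (purine→pyrimidine, transversion)
site 20: G→C (purine→pyrimidine, transversion)
site 21: A→T (purine→pyrimidine, transversion)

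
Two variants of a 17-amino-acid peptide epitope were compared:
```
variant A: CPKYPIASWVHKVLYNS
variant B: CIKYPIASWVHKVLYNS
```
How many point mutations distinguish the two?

1

Mismatches (1-based): residue 2: P→I.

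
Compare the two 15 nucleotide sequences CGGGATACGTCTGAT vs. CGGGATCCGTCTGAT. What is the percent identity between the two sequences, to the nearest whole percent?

93%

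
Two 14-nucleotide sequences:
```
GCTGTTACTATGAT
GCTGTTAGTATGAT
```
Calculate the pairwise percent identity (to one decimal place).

92.9%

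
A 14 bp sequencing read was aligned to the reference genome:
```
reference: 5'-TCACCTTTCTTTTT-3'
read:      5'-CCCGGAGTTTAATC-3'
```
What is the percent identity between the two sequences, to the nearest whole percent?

29%

Mismatches at positions 1, 3, 4, 5, 6, 7, 9, 11, 12, 14 (1-based): 10 of 14.
Identical positions: 4/14 = 28.57% → 29%.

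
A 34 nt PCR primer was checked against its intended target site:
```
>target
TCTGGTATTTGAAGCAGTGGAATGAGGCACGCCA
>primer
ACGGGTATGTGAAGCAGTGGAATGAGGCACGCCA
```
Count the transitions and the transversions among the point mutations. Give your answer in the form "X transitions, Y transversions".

0 transitions, 3 transversions

Mismatches (1-based):
base 1: T→A (pyrimidine→purine, transversion)
base 3: T→G (pyrimidine→purine, transversion)
base 9: T→G (pyrimidine→purine, transversion)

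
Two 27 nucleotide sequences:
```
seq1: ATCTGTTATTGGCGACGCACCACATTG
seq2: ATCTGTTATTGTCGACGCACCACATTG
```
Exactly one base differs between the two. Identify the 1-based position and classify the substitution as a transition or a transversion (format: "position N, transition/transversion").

position 12, transversion

Position 12 changes G→T. G is a purine and T is a pyrimidine, so this is a transversion.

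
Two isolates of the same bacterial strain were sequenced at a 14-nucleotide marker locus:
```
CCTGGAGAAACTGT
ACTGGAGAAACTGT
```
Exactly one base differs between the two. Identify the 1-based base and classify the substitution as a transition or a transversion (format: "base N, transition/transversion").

The sequences differ only at base 1: C→A (pyrimidine→purine), a transversion.

base 1, transversion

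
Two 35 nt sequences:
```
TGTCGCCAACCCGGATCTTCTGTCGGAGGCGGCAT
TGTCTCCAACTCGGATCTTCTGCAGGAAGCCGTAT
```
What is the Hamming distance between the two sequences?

7

The sequences differ at sites 5, 11, 23, 24, 28, 31, 33 (1-based) — 7 in total.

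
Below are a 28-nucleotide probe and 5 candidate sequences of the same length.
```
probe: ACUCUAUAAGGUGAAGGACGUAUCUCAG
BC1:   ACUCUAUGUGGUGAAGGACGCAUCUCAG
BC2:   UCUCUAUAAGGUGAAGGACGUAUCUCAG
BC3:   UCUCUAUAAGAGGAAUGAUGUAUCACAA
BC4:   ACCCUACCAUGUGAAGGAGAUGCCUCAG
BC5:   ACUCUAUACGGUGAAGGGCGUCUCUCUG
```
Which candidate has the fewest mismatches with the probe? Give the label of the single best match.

BC2

Hamming distances to probe — BC1: 3; BC2: 1; BC3: 7; BC4: 8; BC5: 4.
Smallest is BC2 with 1 mismatch.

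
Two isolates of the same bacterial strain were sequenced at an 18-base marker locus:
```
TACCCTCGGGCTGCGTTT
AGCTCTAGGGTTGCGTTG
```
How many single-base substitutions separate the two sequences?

Mismatches (1-based): position 1: T→A; position 2: A→G; position 4: C→T; position 7: C→A; position 11: C→T; position 18: T→G.

6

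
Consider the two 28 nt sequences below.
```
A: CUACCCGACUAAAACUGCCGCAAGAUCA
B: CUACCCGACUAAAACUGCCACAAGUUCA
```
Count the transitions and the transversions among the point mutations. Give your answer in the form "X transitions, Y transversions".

Transitions (purine↔purine or pyrimidine↔pyrimidine): 20 G→A.
Transversions (purine↔pyrimidine): 25 A→U.

1 transition, 1 transversion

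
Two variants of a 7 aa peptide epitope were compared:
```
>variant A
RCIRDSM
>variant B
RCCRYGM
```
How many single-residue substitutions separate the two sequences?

The sequences differ at positions 3, 5, 6 (1-based) — 3 in total.

3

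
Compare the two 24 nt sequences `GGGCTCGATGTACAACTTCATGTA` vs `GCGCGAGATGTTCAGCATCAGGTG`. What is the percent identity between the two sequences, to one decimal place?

66.7%

8 positions differ (2, 5, 6, 12, 15, 17, 21, 24), so 16 of 24 match: 16/24 = 66.67%.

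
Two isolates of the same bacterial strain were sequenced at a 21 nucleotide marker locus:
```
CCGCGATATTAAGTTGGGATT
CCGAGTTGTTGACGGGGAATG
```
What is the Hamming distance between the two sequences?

9

Comparing position by position, 9 positions differ: 4 (C/A), 6 (A/T), 8 (A/G), 11 (A/G), 13 (G/C), 14 (T/G), 15 (T/G), 18 (G/A), 21 (T/G).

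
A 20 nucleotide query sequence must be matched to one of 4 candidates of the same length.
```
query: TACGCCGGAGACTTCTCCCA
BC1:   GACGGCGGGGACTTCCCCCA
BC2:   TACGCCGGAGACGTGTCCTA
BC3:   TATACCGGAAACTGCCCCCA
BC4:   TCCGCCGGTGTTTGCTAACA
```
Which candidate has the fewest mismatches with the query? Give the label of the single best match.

BC1 differs at 4 sites; BC2 differs at 3 sites; BC3 differs at 5 sites; BC4 differs at 7 sites. The closest is BC2.

BC2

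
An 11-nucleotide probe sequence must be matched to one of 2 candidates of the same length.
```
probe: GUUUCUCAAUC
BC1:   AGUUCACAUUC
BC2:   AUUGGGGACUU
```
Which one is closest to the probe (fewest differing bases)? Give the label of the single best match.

BC1 differs at 4 bases; BC2 differs at 7 bases. The closest is BC1.

BC1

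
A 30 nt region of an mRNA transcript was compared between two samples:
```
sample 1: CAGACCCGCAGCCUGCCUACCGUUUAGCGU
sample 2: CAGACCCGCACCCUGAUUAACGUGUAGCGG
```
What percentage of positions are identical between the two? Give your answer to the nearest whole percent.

Mismatches at positions 11, 16, 17, 20, 24, 30 (1-based): 6 of 30.
Identical positions: 24/30 = 80% → 80%.

80%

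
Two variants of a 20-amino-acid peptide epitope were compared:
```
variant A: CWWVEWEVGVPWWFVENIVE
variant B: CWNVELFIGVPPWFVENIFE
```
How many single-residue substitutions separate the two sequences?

6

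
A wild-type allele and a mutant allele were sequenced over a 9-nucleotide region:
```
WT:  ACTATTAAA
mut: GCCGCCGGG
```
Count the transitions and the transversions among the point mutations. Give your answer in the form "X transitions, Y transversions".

Mismatches (1-based):
site 1: A→G (purine→purine, transition)
site 3: T→C (pyrimidine→pyrimidine, transition)
site 4: A→G (purine→purine, transition)
site 5: T→C (pyrimidine→pyrimidine, transition)
site 6: T→C (pyrimidine→pyrimidine, transition)
site 7: A→G (purine→purine, transition)
site 8: A→G (purine→purine, transition)
site 9: A→G (purine→purine, transition)

8 transitions, 0 transversions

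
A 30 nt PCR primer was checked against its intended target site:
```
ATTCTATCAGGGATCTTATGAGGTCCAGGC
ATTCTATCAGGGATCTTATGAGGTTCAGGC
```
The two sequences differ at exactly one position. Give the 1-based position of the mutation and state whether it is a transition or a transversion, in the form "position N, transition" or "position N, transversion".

position 25, transition

Position 25 changes C→T. C is a pyrimidine and T is a pyrimidine, so this is a transition.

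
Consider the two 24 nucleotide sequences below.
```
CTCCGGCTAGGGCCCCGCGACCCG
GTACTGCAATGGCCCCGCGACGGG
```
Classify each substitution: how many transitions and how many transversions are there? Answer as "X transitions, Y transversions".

Transitions (purine↔purine or pyrimidine↔pyrimidine): none.
Transversions (purine↔pyrimidine): 1 C→G, 3 C→A, 5 G→T, 8 T→A, 10 G→T, 22 C→G, 23 C→G.

0 transitions, 7 transversions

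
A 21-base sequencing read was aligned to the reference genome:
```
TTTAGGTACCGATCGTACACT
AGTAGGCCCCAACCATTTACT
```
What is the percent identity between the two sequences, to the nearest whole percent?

57%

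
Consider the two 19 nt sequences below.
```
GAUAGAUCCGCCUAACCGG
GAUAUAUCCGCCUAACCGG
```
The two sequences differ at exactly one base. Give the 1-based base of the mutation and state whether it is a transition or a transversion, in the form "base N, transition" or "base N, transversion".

The sequences differ only at base 5: G→U (purine→pyrimidine), a transversion.

base 5, transversion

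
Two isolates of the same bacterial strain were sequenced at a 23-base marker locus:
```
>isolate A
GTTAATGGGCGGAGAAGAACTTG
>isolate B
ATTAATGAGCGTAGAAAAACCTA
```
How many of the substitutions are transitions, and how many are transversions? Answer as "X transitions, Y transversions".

5 transitions, 1 transversion

Transitions (purine↔purine or pyrimidine↔pyrimidine): 1 G→A, 8 G→A, 17 G→A, 21 T→C, 23 G→A.
Transversions (purine↔pyrimidine): 12 G→T.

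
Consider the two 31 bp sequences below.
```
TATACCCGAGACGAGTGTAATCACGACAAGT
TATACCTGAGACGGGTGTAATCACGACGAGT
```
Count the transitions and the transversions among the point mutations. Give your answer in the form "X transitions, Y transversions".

3 transitions, 0 transversions

Mismatches (1-based):
position 7: C→T (pyrimidine→pyrimidine, transition)
position 14: A→G (purine→purine, transition)
position 28: A→G (purine→purine, transition)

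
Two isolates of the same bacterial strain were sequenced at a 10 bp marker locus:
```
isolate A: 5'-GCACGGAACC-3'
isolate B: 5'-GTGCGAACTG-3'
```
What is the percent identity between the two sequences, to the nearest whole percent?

40%

6 positions differ (2, 3, 6, 8, 9, 10), so 4 of 10 match: 4/10 = 40%.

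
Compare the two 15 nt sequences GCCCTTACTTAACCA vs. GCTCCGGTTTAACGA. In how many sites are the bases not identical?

6

The sequences differ at sites 3, 5, 6, 7, 8, 14 (1-based) — 6 in total.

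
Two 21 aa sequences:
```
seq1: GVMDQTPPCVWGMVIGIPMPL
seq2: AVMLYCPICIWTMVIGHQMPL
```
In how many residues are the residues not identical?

Comparing position by position, 9 residues differ: 1 (G/A), 4 (D/L), 5 (Q/Y), 6 (T/C), 8 (P/I), 10 (V/I), 12 (G/T), 17 (I/H), 18 (P/Q).

9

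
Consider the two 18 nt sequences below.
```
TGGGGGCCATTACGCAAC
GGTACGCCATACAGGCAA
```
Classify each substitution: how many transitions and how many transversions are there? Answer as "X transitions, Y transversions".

1 transition, 9 transversions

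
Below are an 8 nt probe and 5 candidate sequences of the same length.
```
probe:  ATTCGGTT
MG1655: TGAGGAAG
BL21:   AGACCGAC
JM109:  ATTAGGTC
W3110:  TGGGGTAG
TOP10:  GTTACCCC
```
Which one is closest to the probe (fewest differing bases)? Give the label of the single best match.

MG1655 differs at 7 bases; BL21 differs at 5 bases; JM109 differs at 2 bases; W3110 differs at 7 bases; TOP10 differs at 6 bases. The closest is JM109.

JM109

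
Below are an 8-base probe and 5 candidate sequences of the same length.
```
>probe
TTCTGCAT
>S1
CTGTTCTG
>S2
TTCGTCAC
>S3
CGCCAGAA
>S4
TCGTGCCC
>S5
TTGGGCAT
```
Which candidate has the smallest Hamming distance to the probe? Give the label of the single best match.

S5

S1 differs at 5 bases; S2 differs at 3 bases; S3 differs at 6 bases; S4 differs at 4 bases; S5 differs at 2 bases. The closest is S5.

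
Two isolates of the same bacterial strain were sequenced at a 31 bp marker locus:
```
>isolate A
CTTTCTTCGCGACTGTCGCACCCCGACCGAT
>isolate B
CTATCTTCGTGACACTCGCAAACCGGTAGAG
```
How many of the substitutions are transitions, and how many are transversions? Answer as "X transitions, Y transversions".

Mismatches (1-based):
site 3: T→A (pyrimidine→purine, transversion)
site 10: C→T (pyrimidine→pyrimidine, transition)
site 14: T→A (pyrimidine→purine, transversion)
site 15: G→C (purine→pyrimidine, transversion)
site 21: C→A (pyrimidine→purine, transversion)
site 22: C→A (pyrimidine→purine, transversion)
site 26: A→G (purine→purine, transition)
site 27: C→T (pyrimidine→pyrimidine, transition)
site 28: C→A (pyrimidine→purine, transversion)
site 31: T→G (pyrimidine→purine, transversion)

3 transitions, 7 transversions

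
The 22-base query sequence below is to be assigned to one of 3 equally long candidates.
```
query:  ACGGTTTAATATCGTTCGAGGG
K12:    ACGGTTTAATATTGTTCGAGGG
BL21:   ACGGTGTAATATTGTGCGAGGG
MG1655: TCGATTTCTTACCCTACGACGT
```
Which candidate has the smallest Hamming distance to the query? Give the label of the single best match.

Hamming distances to query — K12: 1; BL21: 3; MG1655: 9.
Smallest is K12 with 1 mismatch.

K12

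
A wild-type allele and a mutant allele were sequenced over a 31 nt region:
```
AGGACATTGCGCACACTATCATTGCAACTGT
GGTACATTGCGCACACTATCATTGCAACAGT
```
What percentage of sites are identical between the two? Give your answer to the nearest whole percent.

3 positions differ (1, 3, 29), so 28 of 31 match: 28/31 = 90.32%.

90%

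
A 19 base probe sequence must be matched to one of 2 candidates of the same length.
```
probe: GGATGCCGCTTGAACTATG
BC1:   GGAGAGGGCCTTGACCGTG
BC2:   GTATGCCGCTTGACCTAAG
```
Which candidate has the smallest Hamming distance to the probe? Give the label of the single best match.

BC1 differs at 9 bases; BC2 differs at 3 bases. The closest is BC2.

BC2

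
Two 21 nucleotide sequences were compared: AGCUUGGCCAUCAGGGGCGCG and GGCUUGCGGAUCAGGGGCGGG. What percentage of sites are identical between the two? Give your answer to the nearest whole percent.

76%

Mismatches at positions 1, 7, 8, 9, 20 (1-based): 5 of 21.
Identical positions: 16/21 = 76.19% → 76%.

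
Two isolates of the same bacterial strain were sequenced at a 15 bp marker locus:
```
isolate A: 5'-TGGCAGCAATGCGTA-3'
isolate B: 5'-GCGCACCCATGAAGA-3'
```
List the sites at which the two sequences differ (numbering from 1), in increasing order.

1, 2, 6, 8, 12, 13, 14

Differences at site 1 (T→G), site 2 (G→C), site 6 (G→C), site 8 (A→C), site 12 (C→A), site 13 (G→A), site 14 (T→G).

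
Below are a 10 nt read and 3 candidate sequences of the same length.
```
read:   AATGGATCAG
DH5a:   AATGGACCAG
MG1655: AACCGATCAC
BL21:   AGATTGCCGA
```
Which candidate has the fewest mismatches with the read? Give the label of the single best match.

Hamming distances to read — DH5a: 1; MG1655: 3; BL21: 8.
Smallest is DH5a with 1 mismatch.

DH5a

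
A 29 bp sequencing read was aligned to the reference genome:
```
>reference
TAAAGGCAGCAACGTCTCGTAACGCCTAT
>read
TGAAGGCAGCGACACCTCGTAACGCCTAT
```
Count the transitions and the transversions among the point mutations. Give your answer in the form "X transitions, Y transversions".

Mismatches (1-based):
base 2: A→G (purine→purine, transition)
base 11: A→G (purine→purine, transition)
base 14: G→A (purine→purine, transition)
base 15: T→C (pyrimidine→pyrimidine, transition)

4 transitions, 0 transversions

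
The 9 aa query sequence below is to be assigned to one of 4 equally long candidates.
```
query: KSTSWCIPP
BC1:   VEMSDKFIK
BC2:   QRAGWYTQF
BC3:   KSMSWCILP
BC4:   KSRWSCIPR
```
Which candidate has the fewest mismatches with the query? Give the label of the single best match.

BC3

Hamming distances to query — BC1: 8; BC2: 8; BC3: 2; BC4: 4.
Smallest is BC3 with 2 mismatches.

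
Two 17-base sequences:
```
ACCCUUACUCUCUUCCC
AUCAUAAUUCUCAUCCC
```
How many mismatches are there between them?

The sequences differ at positions 2, 4, 6, 8, 13 (1-based) — 5 in total.

5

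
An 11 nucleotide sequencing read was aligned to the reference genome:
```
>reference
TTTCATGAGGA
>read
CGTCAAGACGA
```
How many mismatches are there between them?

The sequences differ at positions 1, 2, 6, 9 (1-based) — 4 in total.

4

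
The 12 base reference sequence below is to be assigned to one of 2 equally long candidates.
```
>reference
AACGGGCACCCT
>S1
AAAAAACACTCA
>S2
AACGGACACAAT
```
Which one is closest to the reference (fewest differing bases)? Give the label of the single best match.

Hamming distances to reference — S1: 6; S2: 3.
Smallest is S2 with 3 mismatches.

S2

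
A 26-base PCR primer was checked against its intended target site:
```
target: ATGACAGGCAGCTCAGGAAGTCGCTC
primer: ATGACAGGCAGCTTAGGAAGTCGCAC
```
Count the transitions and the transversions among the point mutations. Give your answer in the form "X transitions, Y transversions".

Transitions (purine↔purine or pyrimidine↔pyrimidine): 14 C→T.
Transversions (purine↔pyrimidine): 25 T→A.

1 transition, 1 transversion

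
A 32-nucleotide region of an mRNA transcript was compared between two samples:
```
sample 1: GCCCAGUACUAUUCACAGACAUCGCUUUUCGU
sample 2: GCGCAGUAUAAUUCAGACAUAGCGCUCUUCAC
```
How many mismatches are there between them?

10

Comparing position by position, 10 positions differ: 3 (C/G), 9 (C/U), 10 (U/A), 16 (C/G), 18 (G/C), 20 (C/U), 22 (U/G), 27 (U/C), 31 (G/A), 32 (U/C).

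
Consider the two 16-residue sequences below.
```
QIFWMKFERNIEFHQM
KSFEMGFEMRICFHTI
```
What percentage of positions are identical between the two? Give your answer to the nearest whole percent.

9 positions differ (1, 2, 4, 6, 9, 10, 12, 15, 16), so 7 of 16 match: 7/16 = 43.75%.

44%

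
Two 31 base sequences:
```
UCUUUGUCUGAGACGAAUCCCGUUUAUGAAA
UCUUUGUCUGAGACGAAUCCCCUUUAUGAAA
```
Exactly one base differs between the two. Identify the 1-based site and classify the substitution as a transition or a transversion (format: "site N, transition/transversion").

site 22, transversion

Site 22 changes G→C. G is a purine and C is a pyrimidine, so this is a transversion.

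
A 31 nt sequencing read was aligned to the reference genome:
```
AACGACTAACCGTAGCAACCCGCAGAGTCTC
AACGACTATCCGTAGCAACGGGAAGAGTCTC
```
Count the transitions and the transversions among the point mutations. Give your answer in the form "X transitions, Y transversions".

0 transitions, 4 transversions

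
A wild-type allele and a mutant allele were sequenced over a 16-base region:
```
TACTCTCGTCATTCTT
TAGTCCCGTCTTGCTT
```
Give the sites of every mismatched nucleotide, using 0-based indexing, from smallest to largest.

2, 5, 10, 12

Differences at site 2 (C→G), site 5 (T→C), site 10 (A→T), site 12 (T→G).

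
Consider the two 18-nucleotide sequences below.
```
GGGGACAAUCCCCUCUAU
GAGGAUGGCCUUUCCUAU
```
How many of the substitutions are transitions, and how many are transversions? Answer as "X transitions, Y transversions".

9 transitions, 0 transversions

Mismatches (1-based):
site 2: G→A (purine→purine, transition)
site 6: C→U (pyrimidine→pyrimidine, transition)
site 7: A→G (purine→purine, transition)
site 8: A→G (purine→purine, transition)
site 9: U→C (pyrimidine→pyrimidine, transition)
site 11: C→U (pyrimidine→pyrimidine, transition)
site 12: C→U (pyrimidine→pyrimidine, transition)
site 13: C→U (pyrimidine→pyrimidine, transition)
site 14: U→C (pyrimidine→pyrimidine, transition)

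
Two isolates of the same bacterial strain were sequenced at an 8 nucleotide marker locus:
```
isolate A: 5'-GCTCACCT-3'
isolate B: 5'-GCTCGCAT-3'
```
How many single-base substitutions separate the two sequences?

2

The sequences differ at positions 5, 7 (1-based) — 2 in total.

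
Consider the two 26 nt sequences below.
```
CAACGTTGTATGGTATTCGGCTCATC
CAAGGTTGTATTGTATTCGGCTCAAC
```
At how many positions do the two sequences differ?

3

Comparing position by position, 3 positions differ: 4 (C/G), 12 (G/T), 25 (T/A).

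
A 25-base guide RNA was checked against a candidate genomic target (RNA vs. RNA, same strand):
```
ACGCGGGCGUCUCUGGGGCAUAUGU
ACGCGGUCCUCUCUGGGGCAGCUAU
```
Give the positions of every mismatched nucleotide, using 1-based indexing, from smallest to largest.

Scanning 1-based: 7: G/U; 9: G/C; 21: U/G; 22: A/C; 24: G/A.

7, 9, 21, 22, 24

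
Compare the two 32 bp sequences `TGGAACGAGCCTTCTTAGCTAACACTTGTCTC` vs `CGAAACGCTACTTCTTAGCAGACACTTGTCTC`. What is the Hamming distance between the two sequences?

Mismatches (1-based): position 1: T→C; position 3: G→A; position 8: A→C; position 9: G→T; position 10: C→A; position 20: T→A; position 21: A→G.

7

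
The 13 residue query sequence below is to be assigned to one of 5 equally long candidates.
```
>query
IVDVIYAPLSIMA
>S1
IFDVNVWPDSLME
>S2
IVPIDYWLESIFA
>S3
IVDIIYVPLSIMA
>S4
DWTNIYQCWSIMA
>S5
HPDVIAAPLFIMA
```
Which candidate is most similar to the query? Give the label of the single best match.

Hamming distances to query — S1: 7; S2: 7; S3: 2; S4: 7; S5: 4.
Smallest is S3 with 2 mismatches.

S3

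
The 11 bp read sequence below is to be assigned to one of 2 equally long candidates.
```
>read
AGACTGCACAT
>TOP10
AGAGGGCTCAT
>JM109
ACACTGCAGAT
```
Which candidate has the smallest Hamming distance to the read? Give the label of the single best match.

JM109

TOP10 differs at 3 bases; JM109 differs at 2 bases. The closest is JM109.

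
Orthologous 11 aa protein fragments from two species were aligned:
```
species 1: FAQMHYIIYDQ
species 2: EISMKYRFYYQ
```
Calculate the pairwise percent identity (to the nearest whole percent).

7 positions differ (1, 2, 3, 5, 7, 8, 10), so 4 of 11 match: 4/11 = 36.36%.

36%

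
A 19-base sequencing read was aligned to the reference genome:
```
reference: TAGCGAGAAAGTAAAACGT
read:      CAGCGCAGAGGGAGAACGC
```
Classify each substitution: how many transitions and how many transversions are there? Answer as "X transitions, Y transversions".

6 transitions, 2 transversions

Transitions (purine↔purine or pyrimidine↔pyrimidine): 1 T→C, 7 G→A, 8 A→G, 10 A→G, 14 A→G, 19 T→C.
Transversions (purine↔pyrimidine): 6 A→C, 12 T→G.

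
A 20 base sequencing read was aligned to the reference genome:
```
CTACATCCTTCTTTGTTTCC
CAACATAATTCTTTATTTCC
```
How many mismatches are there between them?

4

Mismatches (1-based): site 2: T→A; site 7: C→A; site 8: C→A; site 15: G→A.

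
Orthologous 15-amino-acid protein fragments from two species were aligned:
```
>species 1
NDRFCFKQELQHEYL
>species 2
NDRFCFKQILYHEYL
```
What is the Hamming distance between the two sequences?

2

Comparing position by position, 2 positions differ: 9 (E/I), 11 (Q/Y).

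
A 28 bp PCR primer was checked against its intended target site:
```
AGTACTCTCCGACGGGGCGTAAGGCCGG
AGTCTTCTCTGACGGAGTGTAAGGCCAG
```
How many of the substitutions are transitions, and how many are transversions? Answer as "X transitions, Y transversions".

Transitions (purine↔purine or pyrimidine↔pyrimidine): 5 C→T, 10 C→T, 16 G→A, 18 C→T, 27 G→A.
Transversions (purine↔pyrimidine): 4 A→C.

5 transitions, 1 transversion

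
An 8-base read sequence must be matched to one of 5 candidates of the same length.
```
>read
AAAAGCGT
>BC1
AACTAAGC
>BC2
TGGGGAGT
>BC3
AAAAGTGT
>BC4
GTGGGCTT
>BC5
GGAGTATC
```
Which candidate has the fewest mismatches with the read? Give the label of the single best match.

BC3

Hamming distances to read — BC1: 5; BC2: 5; BC3: 1; BC4: 5; BC5: 7.
Smallest is BC3 with 1 mismatch.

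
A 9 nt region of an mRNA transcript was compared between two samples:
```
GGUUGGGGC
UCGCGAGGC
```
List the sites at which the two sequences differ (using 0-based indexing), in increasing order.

0, 1, 2, 3, 5

Scanning 0-based: 0: G/U; 1: G/C; 2: U/G; 3: U/C; 5: G/A.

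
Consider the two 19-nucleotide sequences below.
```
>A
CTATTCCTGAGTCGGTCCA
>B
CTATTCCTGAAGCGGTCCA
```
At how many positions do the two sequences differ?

2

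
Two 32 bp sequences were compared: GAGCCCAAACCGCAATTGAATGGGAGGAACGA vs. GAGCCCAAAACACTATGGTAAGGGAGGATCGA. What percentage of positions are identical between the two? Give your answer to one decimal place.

7 positions differ (10, 12, 14, 17, 19, 21, 29), so 25 of 32 match: 25/32 = 78.12%.

78.1%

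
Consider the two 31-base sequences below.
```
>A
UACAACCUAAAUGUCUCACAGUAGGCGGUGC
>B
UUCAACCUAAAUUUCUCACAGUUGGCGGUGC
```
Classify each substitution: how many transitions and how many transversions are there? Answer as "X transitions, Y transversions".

0 transitions, 3 transversions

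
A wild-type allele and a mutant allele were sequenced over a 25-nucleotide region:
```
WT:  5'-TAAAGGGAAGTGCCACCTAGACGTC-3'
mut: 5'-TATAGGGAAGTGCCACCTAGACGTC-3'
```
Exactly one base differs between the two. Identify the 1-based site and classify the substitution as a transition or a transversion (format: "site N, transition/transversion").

Site 3 changes A→T. A is a purine and T is a pyrimidine, so this is a transversion.

site 3, transversion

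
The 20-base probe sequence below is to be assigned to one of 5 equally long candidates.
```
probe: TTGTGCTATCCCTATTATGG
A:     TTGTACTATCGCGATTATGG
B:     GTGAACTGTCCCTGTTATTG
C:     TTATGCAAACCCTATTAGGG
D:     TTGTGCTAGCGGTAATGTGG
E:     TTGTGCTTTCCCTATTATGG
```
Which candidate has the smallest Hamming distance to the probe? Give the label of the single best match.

E

Hamming distances to probe — A: 3; B: 6; C: 4; D: 5; E: 1.
Smallest is E with 1 mismatch.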